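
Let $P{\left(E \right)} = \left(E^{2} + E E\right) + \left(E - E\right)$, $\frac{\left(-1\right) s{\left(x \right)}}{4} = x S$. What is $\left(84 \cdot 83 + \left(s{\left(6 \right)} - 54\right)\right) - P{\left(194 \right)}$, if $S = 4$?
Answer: $-68450$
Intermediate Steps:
$s{\left(x \right)} = - 16 x$ ($s{\left(x \right)} = - 4 x 4 = - 4 \cdot 4 x = - 16 x$)
$P{\left(E \right)} = 2 E^{2}$ ($P{\left(E \right)} = \left(E^{2} + E^{2}\right) + 0 = 2 E^{2} + 0 = 2 E^{2}$)
$\left(84 \cdot 83 + \left(s{\left(6 \right)} - 54\right)\right) - P{\left(194 \right)} = \left(84 \cdot 83 - 150\right) - 2 \cdot 194^{2} = \left(6972 - 150\right) - 2 \cdot 37636 = \left(6972 - 150\right) - 75272 = 6822 - 75272 = -68450$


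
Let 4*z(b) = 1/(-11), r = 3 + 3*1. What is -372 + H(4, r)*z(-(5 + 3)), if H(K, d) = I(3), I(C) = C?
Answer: -16371/44 ≈ -372.07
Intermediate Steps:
r = 6 (r = 3 + 3 = 6)
H(K, d) = 3
z(b) = -1/44 (z(b) = (¼)/(-11) = (¼)*(-1/11) = -1/44)
-372 + H(4, r)*z(-(5 + 3)) = -372 + 3*(-1/44) = -372 - 3/44 = -16371/44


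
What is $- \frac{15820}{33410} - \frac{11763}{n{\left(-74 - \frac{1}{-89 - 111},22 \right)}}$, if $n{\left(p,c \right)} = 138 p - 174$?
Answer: $\frac{58642622}{88967489} \approx 0.65915$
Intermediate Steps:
$n{\left(p,c \right)} = -174 + 138 p$
$- \frac{15820}{33410} - \frac{11763}{n{\left(-74 - \frac{1}{-89 - 111},22 \right)}} = - \frac{15820}{33410} - \frac{11763}{-174 + 138 \left(-74 - \frac{1}{-89 - 111}\right)} = \left(-15820\right) \frac{1}{33410} - \frac{11763}{-174 + 138 \left(-74 - \frac{1}{-200}\right)} = - \frac{1582}{3341} - \frac{11763}{-174 + 138 \left(-74 - - \frac{1}{200}\right)} = - \frac{1582}{3341} - \frac{11763}{-174 + 138 \left(-74 + \frac{1}{200}\right)} = - \frac{1582}{3341} - \frac{11763}{-174 + 138 \left(- \frac{14799}{200}\right)} = - \frac{1582}{3341} - \frac{11763}{-174 - \frac{1021131}{100}} = - \frac{1582}{3341} - \frac{11763}{- \frac{1038531}{100}} = - \frac{1582}{3341} - - \frac{392100}{346177} = - \frac{1582}{3341} + \frac{392100}{346177} = \frac{58642622}{88967489}$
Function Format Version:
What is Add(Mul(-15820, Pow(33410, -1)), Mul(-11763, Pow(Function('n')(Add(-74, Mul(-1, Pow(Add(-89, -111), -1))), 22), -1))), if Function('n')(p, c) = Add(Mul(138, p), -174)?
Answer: Rational(58642622, 88967489) ≈ 0.65915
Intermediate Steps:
Function('n')(p, c) = Add(-174, Mul(138, p))
Add(Mul(-15820, Pow(33410, -1)), Mul(-11763, Pow(Function('n')(Add(-74, Mul(-1, Pow(Add(-89, -111), -1))), 22), -1))) = Add(Mul(-15820, Pow(33410, -1)), Mul(-11763, Pow(Add(-174, Mul(138, Add(-74, Mul(-1, Pow(Add(-89, -111), -1))))), -1))) = Add(Mul(-15820, Rational(1, 33410)), Mul(-11763, Pow(Add(-174, Mul(138, Add(-74, Mul(-1, Pow(-200, -1))))), -1))) = Add(Rational(-1582, 3341), Mul(-11763, Pow(Add(-174, Mul(138, Add(-74, Mul(-1, Rational(-1, 200))))), -1))) = Add(Rational(-1582, 3341), Mul(-11763, Pow(Add(-174, Mul(138, Add(-74, Rational(1, 200)))), -1))) = Add(Rational(-1582, 3341), Mul(-11763, Pow(Add(-174, Mul(138, Rational(-14799, 200))), -1))) = Add(Rational(-1582, 3341), Mul(-11763, Pow(Add(-174, Rational(-1021131, 100)), -1))) = Add(Rational(-1582, 3341), Mul(-11763, Pow(Rational(-1038531, 100), -1))) = Add(Rational(-1582, 3341), Mul(-11763, Rational(-100, 1038531))) = Add(Rational(-1582, 3341), Rational(392100, 346177)) = Rational(58642622, 88967489)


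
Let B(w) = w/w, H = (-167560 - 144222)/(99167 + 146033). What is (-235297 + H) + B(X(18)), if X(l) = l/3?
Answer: -28847445491/122600 ≈ -2.3530e+5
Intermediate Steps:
H = -155891/122600 (H = -311782/245200 = -311782*1/245200 = -155891/122600 ≈ -1.2715)
X(l) = l/3 (X(l) = l*(⅓) = l/3)
B(w) = 1
(-235297 + H) + B(X(18)) = (-235297 - 155891/122600) + 1 = -28847568091/122600 + 1 = -28847445491/122600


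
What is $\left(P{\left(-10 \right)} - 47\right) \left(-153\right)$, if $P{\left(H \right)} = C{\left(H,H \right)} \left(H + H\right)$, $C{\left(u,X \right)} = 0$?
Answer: $7191$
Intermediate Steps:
$P{\left(H \right)} = 0$ ($P{\left(H \right)} = 0 \left(H + H\right) = 0 \cdot 2 H = 0$)
$\left(P{\left(-10 \right)} - 47\right) \left(-153\right) = \left(0 - 47\right) \left(-153\right) = \left(-47\right) \left(-153\right) = 7191$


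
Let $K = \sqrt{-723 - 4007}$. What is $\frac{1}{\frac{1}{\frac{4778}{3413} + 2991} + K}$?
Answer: $\frac{34857177193}{493370288913028899} - \frac{104306614989721 i \sqrt{4730}}{493370288913028899} \approx 7.0651 \cdot 10^{-8} - 0.01454 i$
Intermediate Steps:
$K = i \sqrt{4730}$ ($K = \sqrt{-4730} = i \sqrt{4730} \approx 68.775 i$)
$\frac{1}{\frac{1}{\frac{4778}{3413} + 2991} + K} = \frac{1}{\frac{1}{\frac{4778}{3413} + 2991} + i \sqrt{4730}} = \frac{1}{\frac{1}{\frac{10213061}{3413}} + i \sqrt{4730}} = \frac{1}{\frac{3413}{10213061} + i \sqrt{4730}}$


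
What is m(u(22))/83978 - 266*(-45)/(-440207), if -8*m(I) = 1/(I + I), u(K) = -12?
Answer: -193001158513/7097799061632 ≈ -0.027192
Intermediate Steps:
m(I) = -1/(16*I) (m(I) = -1/(8*(I + I)) = -1/(2*I)/8 = -1/(16*I))
m(u(22))/83978 - 266*(-45)/(-440207) = -1/16/(-12)/83978 - 266*(-45)/(-440207) = -1/16*(-1/12)*(1/83978) + 11970*(-1/440207) = (1/192)*(1/83978) - 11970/440207 = 1/16123776 - 11970/440207 = -193001158513/7097799061632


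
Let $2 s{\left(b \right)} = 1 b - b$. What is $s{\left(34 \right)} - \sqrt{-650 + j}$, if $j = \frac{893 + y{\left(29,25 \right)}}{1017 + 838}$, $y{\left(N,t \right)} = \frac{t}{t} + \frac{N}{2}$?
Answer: $- \frac{i \sqrt{8939923930}}{3710} \approx - 25.486 i$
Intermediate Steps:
$s{\left(b \right)} = 0$ ($s{\left(b \right)} = \frac{1 b - b}{2} = \frac{b - b}{2} = \frac{1}{2} \cdot 0 = 0$)
$y{\left(N,t \right)} = 1 + \frac{N}{2}$ ($y{\left(N,t \right)} = 1 + N \frac{1}{2} = 1 + \frac{N}{2}$)
$j = \frac{1817}{3710}$ ($j = \frac{893 + \left(1 + \frac{1}{2} \cdot 29\right)}{1017 + 838} = \frac{893 + \left(1 + \frac{29}{2}\right)}{1855} = \left(893 + \frac{31}{2}\right) \frac{1}{1855} = \frac{1817}{2} \cdot \frac{1}{1855} = \frac{1817}{3710} \approx 0.48976$)
$s{\left(34 \right)} - \sqrt{-650 + j} = 0 - \sqrt{-650 + \frac{1817}{3710}} = 0 - \sqrt{- \frac{2409683}{3710}} = 0 - \frac{i \sqrt{8939923930}}{3710} = - \frac{i \sqrt{8939923930}}{3710}$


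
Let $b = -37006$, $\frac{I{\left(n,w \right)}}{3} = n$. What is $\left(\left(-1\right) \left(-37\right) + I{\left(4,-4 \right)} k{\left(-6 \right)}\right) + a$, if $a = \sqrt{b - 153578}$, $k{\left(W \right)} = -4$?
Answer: $-11 + 6 i \sqrt{5294} \approx -11.0 + 436.56 i$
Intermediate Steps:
$I{\left(n,w \right)} = 3 n$
$a = 6 i \sqrt{5294}$ ($a = \sqrt{-37006 - 153578} = \sqrt{-190584} = 6 i \sqrt{5294} \approx 436.56 i$)
$\left(\left(-1\right) \left(-37\right) + I{\left(4,-4 \right)} k{\left(-6 \right)}\right) + a = \left(\left(-1\right) \left(-37\right) + 3 \cdot 4 \left(-4\right)\right) + 6 i \sqrt{5294} = \left(37 + 12 \left(-4\right)\right) + 6 i \sqrt{5294} = \left(37 - 48\right) + 6 i \sqrt{5294} = -11 + 6 i \sqrt{5294}$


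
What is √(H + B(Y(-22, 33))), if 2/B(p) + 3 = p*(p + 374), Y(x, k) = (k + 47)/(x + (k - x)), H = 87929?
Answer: 5*√3450602697696371/990493 ≈ 296.53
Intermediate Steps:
Y(x, k) = (47 + k)/k
B(p) = 2/(-3 + p*(374 + p)) (B(p) = 2/(-3 + p*(p + 374)) = 2/(-3 + p*(374 + p)))
√(H + B(Y(-22, 33))) = √(87929 + 2/(-3 + ((47 + 33)/33)² + 374*((47 + 33)/33))) = √(87929 + 2/(-3 + ((1/33)*80)² + 374*((1/33)*80))) = √(87929 + 2/(-3 + (80/33)² + 374*(80/33))) = √(87929 + 2/(-3 + 6400/1089 + 2720/3)) = √(87929 + 2/(990493/1089)) = √(87929 + 2*(1089/990493)) = √(87929 + 2178/990493) = √(87093061175/990493) = 5*√3450602697696371/990493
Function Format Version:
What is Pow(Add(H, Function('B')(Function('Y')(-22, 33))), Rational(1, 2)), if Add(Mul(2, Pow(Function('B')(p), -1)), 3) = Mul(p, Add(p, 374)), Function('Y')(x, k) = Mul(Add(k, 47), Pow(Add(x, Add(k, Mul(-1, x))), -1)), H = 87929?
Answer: Mul(Rational(5, 990493), Pow(3450602697696371, Rational(1, 2))) ≈ 296.53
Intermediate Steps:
Function('Y')(x, k) = Mul(Pow(k, -1), Add(47, k)) (Function('Y')(x, k) = Mul(Add(47, k), Pow(k, -1)) = Mul(Pow(k, -1), Add(47, k)))
Function('B')(p) = Mul(2, Pow(Add(-3, Mul(p, Add(374, p))), -1)) (Function('B')(p) = Mul(2, Pow(Add(-3, Mul(p, Add(p, 374))), -1)) = Mul(2, Pow(Add(-3, Mul(p, Add(374, p))), -1)))
Pow(Add(H, Function('B')(Function('Y')(-22, 33))), Rational(1, 2)) = Pow(Add(87929, Mul(2, Pow(Add(-3, Pow(Mul(Pow(33, -1), Add(47, 33)), 2), Mul(374, Mul(Pow(33, -1), Add(47, 33)))), -1))), Rational(1, 2)) = Pow(Add(87929, Mul(2, Pow(Add(-3, Pow(Mul(Rational(1, 33), 80), 2), Mul(374, Mul(Rational(1, 33), 80))), -1))), Rational(1, 2)) = Pow(Add(87929, Mul(2, Pow(Add(-3, Pow(Rational(80, 33), 2), Mul(374, Rational(80, 33))), -1))), Rational(1, 2)) = Pow(Add(87929, Mul(2, Pow(Add(-3, Rational(6400, 1089), Rational(2720, 3)), -1))), Rational(1, 2)) = Pow(Add(87929, Mul(2, Pow(Rational(990493, 1089), -1))), Rational(1, 2)) = Pow(Add(87929, Mul(2, Rational(1089, 990493))), Rational(1, 2)) = Pow(Add(87929, Rational(2178, 990493)), Rational(1, 2)) = Pow(Rational(87093061175, 990493), Rational(1, 2)) = Mul(Rational(5, 990493), Pow(3450602697696371, Rational(1, 2)))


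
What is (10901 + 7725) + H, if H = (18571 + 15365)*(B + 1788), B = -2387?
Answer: -20309038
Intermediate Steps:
H = -20327664 (H = (18571 + 15365)*(-2387 + 1788) = 33936*(-599) = -20327664)
(10901 + 7725) + H = (10901 + 7725) - 20327664 = 18626 - 20327664 = -20309038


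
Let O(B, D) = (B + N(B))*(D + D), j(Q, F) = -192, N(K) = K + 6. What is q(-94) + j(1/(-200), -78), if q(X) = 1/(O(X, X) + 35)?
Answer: -6576191/34251 ≈ -192.00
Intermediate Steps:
N(K) = 6 + K
O(B, D) = 2*D*(6 + 2*B) (O(B, D) = (B + (6 + B))*(D + D) = (6 + 2*B)*(2*D) = 2*D*(6 + 2*B))
q(X) = 1/(35 + 4*X*(3 + X)) (q(X) = 1/(4*X*(3 + X) + 35) = 1/(35 + 4*X*(3 + X)))
q(-94) + j(1/(-200), -78) = 1/(35 + 4*(-94)*(3 - 94)) - 192 = 1/(35 + 4*(-94)*(-91)) - 192 = 1/(35 + 34216) - 192 = 1/34251 - 192 = -6576191/34251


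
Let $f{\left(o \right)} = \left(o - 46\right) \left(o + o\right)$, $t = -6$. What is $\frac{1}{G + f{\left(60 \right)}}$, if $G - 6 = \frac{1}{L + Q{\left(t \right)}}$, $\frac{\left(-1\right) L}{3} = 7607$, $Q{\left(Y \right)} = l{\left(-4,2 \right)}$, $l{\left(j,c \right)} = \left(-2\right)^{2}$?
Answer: $\frac{22817}{38469461} \approx 0.00059312$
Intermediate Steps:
$l{\left(j,c \right)} = 4$
$Q{\left(Y \right)} = 4$
$f{\left(o \right)} = 2 o \left(-46 + o\right)$ ($f{\left(o \right)} = \left(-46 + o\right) 2 o = 2 o \left(-46 + o\right)$)
$L = -22821$ ($L = \left(-3\right) 7607 = -22821$)
$G = \frac{136901}{22817}$ ($G = 6 + \frac{1}{-22821 + 4} = 6 + \frac{1}{-22817} = 6 - \frac{1}{22817} = \frac{136901}{22817} \approx 6.0$)
$\frac{1}{G + f{\left(60 \right)}} = \frac{1}{\frac{136901}{22817} + 2 \cdot 60 \left(-46 + 60\right)} = \frac{1}{\frac{136901}{22817} + 2 \cdot 60 \cdot 14} = \frac{1}{\frac{136901}{22817} + 1680} = \frac{1}{\frac{38469461}{22817}} = \frac{22817}{38469461}$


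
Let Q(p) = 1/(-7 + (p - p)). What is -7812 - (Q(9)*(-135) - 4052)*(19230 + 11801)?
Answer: 125131345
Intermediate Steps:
Q(p) = -⅐ (Q(p) = 1/(-7 + 0) = 1/(-7) = -⅐)
-7812 - (Q(9)*(-135) - 4052)*(19230 + 11801) = -7812 - (-⅐*(-135) - 4052)*(19230 + 11801) = -7812 - (135/7 - 4052)*31031 = -7812 - (-28229)*31031/7 = -7812 - 1*(-125139157) = -7812 + 125139157 = 125131345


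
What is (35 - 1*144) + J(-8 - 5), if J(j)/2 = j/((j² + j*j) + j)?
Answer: -2727/25 ≈ -109.08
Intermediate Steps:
J(j) = 2*j/(j + 2*j²) (J(j) = 2*(j/((j² + j*j) + j)) = 2*(j/((j² + j²) + j)) = 2*(j/(2*j² + j)) = 2*(j/(j + 2*j²)) = 2*j/(j + 2*j²))
(35 - 1*144) + J(-8 - 5) = (35 - 1*144) + 2/(1 + 2*(-8 - 5)) = (35 - 144) + 2/(1 + 2*(-13)) = -109 + 2/(1 - 26) = -109 + 2/(-25) = -109 + 2*(-1/25) = -109 - 2/25 = -2727/25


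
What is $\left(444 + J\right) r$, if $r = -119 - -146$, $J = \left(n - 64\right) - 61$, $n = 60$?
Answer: $10233$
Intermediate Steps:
$J = -65$ ($J = \left(60 - 64\right) - 61 = -4 - 61 = -65$)
$r = 27$ ($r = -119 + 146 = 27$)
$\left(444 + J\right) r = \left(444 - 65\right) 27 = 379 \cdot 27 = 10233$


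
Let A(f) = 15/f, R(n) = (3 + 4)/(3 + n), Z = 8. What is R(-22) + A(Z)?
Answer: 229/152 ≈ 1.5066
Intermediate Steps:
R(n) = 7/(3 + n)
R(-22) + A(Z) = 7/(3 - 22) + 15/8 = 7/(-19) + 15*(⅛) = 7*(-1/19) + 15/8 = -7/19 + 15/8 = 229/152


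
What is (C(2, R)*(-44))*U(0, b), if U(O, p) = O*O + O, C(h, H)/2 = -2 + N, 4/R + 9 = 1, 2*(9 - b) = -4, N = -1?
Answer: 0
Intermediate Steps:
b = 11 (b = 9 - ½*(-4) = 9 + 2 = 11)
R = -½ (R = 4/(-9 + 1) = 4/(-8) = 4*(-⅛) = -½ ≈ -0.50000)
C(h, H) = -6 (C(h, H) = 2*(-2 - 1) = 2*(-3) = -6)
U(O, p) = O + O² (U(O, p) = O² + O = O + O²)
(C(2, R)*(-44))*U(0, b) = (-6*(-44))*(0*(1 + 0)) = 264*(0*1) = 264*0 = 0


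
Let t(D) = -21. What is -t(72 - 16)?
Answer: 21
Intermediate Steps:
-t(72 - 16) = -1*(-21) = 21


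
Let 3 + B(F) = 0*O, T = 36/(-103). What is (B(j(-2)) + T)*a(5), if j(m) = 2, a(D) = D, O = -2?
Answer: -1725/103 ≈ -16.748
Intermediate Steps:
T = -36/103 (T = 36*(-1/103) = -36/103 ≈ -0.34951)
B(F) = -3 (B(F) = -3 + 0*(-2) = -3 + 0 = -3)
(B(j(-2)) + T)*a(5) = (-3 - 36/103)*5 = -345/103*5 = -1725/103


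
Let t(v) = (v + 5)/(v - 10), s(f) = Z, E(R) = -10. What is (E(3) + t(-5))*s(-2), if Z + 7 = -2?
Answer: 90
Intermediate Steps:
Z = -9 (Z = -7 - 2 = -9)
s(f) = -9
t(v) = (5 + v)/(-10 + v)
(E(3) + t(-5))*s(-2) = (-10 + (5 - 5)/(-10 - 5))*(-9) = (-10 + 0/(-15))*(-9) = (-10 - 1/15*0)*(-9) = (-10 + 0)*(-9) = -10*(-9) = 90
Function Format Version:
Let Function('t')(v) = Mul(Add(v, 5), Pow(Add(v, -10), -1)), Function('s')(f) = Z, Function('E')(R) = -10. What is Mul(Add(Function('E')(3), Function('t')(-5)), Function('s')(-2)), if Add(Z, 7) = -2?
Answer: 90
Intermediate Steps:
Z = -9 (Z = Add(-7, -2) = -9)
Function('s')(f) = -9
Function('t')(v) = Mul(Pow(Add(-10, v), -1), Add(5, v)) (Function('t')(v) = Mul(Add(5, v), Pow(Add(-10, v), -1)) = Mul(Pow(Add(-10, v), -1), Add(5, v)))
Mul(Add(Function('E')(3), Function('t')(-5)), Function('s')(-2)) = Mul(Add(-10, Mul(Pow(Add(-10, -5), -1), Add(5, -5))), -9) = Mul(Add(-10, Mul(Pow(-15, -1), 0)), -9) = Mul(Add(-10, Mul(Rational(-1, 15), 0)), -9) = Mul(Add(-10, 0), -9) = Mul(-10, -9) = 90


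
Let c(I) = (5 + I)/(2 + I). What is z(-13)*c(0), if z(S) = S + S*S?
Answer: 390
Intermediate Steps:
z(S) = S + S²
c(I) = (5 + I)/(2 + I)
z(-13)*c(0) = (-13*(1 - 13))*((5 + 0)/(2 + 0)) = (-13*(-12))*(5/2) = 156*((½)*5) = 156*(5/2) = 390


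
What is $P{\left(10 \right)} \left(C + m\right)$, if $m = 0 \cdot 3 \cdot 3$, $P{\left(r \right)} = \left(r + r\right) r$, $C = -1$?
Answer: $-200$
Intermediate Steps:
$P{\left(r \right)} = 2 r^{2}$ ($P{\left(r \right)} = 2 r r = 2 r^{2}$)
$m = 0$ ($m = 0 \cdot 3 = 0$)
$P{\left(10 \right)} \left(C + m\right) = 2 \cdot 10^{2} \left(-1 + 0\right) = 2 \cdot 100 \left(-1\right) = 200 \left(-1\right) = -200$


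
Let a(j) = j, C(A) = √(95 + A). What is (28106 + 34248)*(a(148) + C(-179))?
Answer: 9228392 + 124708*I*√21 ≈ 9.2284e+6 + 5.7148e+5*I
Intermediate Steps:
(28106 + 34248)*(a(148) + C(-179)) = (28106 + 34248)*(148 + √(95 - 179)) = 62354*(148 + √(-84)) = 62354*(148 + 2*I*√21) = 9228392 + 124708*I*√21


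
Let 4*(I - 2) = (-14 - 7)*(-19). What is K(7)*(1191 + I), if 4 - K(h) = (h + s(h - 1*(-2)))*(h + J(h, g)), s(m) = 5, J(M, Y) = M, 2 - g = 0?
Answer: -212011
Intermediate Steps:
g = 2 (g = 2 - 1*0 = 2 + 0 = 2)
I = 407/4 (I = 2 + ((-14 - 7)*(-19))/4 = 2 + (-21*(-19))/4 = 2 + (¼)*399 = 2 + 399/4 = 407/4 ≈ 101.75)
K(h) = 4 - 2*h*(5 + h) (K(h) = 4 - (h + 5)*(h + h) = 4 - (5 + h)*2*h = 4 - 2*h*(5 + h))
K(7)*(1191 + I) = (4 - 10*7 - 2*7²)*(1191 + 407/4) = (4 - 70 - 2*49)*(5171/4) = (4 - 70 - 98)*(5171/4) = -164*5171/4 = -212011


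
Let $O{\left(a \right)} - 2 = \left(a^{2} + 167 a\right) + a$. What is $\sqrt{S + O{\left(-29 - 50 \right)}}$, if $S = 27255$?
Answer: $\sqrt{20226} \approx 142.22$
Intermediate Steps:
$O{\left(a \right)} = 2 + a^{2} + 168 a$ ($O{\left(a \right)} = 2 + \left(\left(a^{2} + 167 a\right) + a\right) = 2 + \left(a^{2} + 168 a\right) = 2 + a^{2} + 168 a$)
$\sqrt{S + O{\left(-29 - 50 \right)}} = \sqrt{27255 + \left(2 + \left(-29 - 50\right)^{2} + 168 \left(-29 - 50\right)\right)} = \sqrt{27255 + \left(2 + \left(-79\right)^{2} + 168 \left(-79\right)\right)} = \sqrt{27255 + \left(2 + 6241 - 13272\right)} = \sqrt{27255 - 7029} = \sqrt{20226}$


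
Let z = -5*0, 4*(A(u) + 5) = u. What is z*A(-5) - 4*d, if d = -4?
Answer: 16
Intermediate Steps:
A(u) = -5 + u/4
z = 0
z*A(-5) - 4*d = 0*(-5 + (¼)*(-5)) - 4*(-4) = 0*(-5 - 5/4) + 16 = 0*(-25/4) + 16 = 0 + 16 = 16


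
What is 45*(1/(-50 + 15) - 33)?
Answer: -10404/7 ≈ -1486.3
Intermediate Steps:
45*(1/(-50 + 15) - 33) = 45*(1/(-35) - 33) = 45*(-1/35 - 33) = 45*(-1156/35) = -10404/7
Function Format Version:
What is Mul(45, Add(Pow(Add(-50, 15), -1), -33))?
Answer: Rational(-10404, 7) ≈ -1486.3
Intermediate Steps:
Mul(45, Add(Pow(Add(-50, 15), -1), -33)) = Mul(45, Add(Pow(-35, -1), -33)) = Mul(45, Add(Rational(-1, 35), -33)) = Mul(45, Rational(-1156, 35)) = Rational(-10404, 7)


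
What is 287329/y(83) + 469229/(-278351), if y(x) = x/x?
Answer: 79977845250/278351 ≈ 2.8733e+5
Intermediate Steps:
y(x) = 1
287329/y(83) + 469229/(-278351) = 287329/1 + 469229/(-278351) = 287329*1 + 469229*(-1/278351) = 287329 - 469229/278351 = 79977845250/278351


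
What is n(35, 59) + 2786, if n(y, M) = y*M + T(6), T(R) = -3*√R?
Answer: 4851 - 3*√6 ≈ 4843.6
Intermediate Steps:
n(y, M) = -3*√6 + M*y (n(y, M) = y*M - 3*√6 = M*y - 3*√6 = -3*√6 + M*y)
n(35, 59) + 2786 = (-3*√6 + 59*35) + 2786 = (-3*√6 + 2065) + 2786 = (2065 - 3*√6) + 2786 = 4851 - 3*√6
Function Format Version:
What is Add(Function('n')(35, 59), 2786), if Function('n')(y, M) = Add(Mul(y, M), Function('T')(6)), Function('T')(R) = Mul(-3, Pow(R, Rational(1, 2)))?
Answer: Add(4851, Mul(-3, Pow(6, Rational(1, 2)))) ≈ 4843.6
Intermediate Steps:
Function('n')(y, M) = Add(Mul(-3, Pow(6, Rational(1, 2))), Mul(M, y)) (Function('n')(y, M) = Add(Mul(y, M), Mul(-3, Pow(6, Rational(1, 2)))) = Add(Mul(M, y), Mul(-3, Pow(6, Rational(1, 2)))) = Add(Mul(-3, Pow(6, Rational(1, 2))), Mul(M, y)))
Add(Function('n')(35, 59), 2786) = Add(Add(Mul(-3, Pow(6, Rational(1, 2))), Mul(59, 35)), 2786) = Add(Add(Mul(-3, Pow(6, Rational(1, 2))), 2065), 2786) = Add(Add(2065, Mul(-3, Pow(6, Rational(1, 2)))), 2786) = Add(4851, Mul(-3, Pow(6, Rational(1, 2))))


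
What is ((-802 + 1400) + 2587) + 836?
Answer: 4021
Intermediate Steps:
((-802 + 1400) + 2587) + 836 = (598 + 2587) + 836 = 3185 + 836 = 4021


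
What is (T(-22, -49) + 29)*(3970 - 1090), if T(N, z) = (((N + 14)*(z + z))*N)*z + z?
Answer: 2433980160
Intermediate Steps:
T(N, z) = z + 2*N*z**2*(14 + N) (T(N, z) = (((14 + N)*(2*z))*N)*z + z = ((2*z*(14 + N))*N)*z + z = (2*N*z*(14 + N))*z + z = 2*N*z**2*(14 + N) + z = z + 2*N*z**2*(14 + N))
(T(-22, -49) + 29)*(3970 - 1090) = (-49*(1 + 2*(-49)*(-22)**2 + 28*(-22)*(-49)) + 29)*(3970 - 1090) = (-49*(1 + 2*(-49)*484 + 30184) + 29)*2880 = (-49*(1 - 47432 + 30184) + 29)*2880 = (-49*(-17247) + 29)*2880 = (845103 + 29)*2880 = 845132*2880 = 2433980160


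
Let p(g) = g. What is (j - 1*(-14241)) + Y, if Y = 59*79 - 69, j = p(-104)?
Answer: 18729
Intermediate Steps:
j = -104
Y = 4592 (Y = 4661 - 69 = 4592)
(j - 1*(-14241)) + Y = (-104 - 1*(-14241)) + 4592 = (-104 + 14241) + 4592 = 14137 + 4592 = 18729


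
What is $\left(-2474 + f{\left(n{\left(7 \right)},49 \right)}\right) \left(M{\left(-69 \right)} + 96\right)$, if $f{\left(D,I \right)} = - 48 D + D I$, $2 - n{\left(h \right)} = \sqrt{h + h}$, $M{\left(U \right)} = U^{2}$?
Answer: $-12006504 - 4857 \sqrt{14} \approx -1.2025 \cdot 10^{7}$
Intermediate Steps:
$n{\left(h \right)} = 2 - \sqrt{2} \sqrt{h}$ ($n{\left(h \right)} = 2 - \sqrt{h + h} = 2 - \sqrt{2 h} = 2 - \sqrt{2} \sqrt{h}$)
$\left(-2474 + f{\left(n{\left(7 \right)},49 \right)}\right) \left(M{\left(-69 \right)} + 96\right) = \left(-2474 + \left(2 - \sqrt{2} \sqrt{7}\right) \left(-48 + 49\right)\right) \left(\left(-69\right)^{2} + 96\right) = \left(-2474 + \left(2 - \sqrt{14}\right) 1\right) \left(4761 + 96\right) = \left(-2474 + \left(2 - \sqrt{14}\right)\right) 4857 = \left(-2472 - \sqrt{14}\right) 4857 = -12006504 - 4857 \sqrt{14}$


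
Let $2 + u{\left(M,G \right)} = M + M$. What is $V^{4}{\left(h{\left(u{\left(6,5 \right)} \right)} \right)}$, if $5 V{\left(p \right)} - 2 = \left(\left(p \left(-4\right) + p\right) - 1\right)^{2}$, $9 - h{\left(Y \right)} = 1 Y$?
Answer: $\frac{1296}{625} \approx 2.0736$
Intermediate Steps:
$u{\left(M,G \right)} = -2 + 2 M$ ($u{\left(M,G \right)} = -2 + \left(M + M\right) = -2 + 2 M$)
$h{\left(Y \right)} = 9 - Y$ ($h{\left(Y \right)} = 9 - 1 Y = 9 - Y$)
$V{\left(p \right)} = \frac{2}{5} + \frac{\left(-1 - 3 p\right)^{2}}{5}$ ($V{\left(p \right)} = \frac{2}{5} + \frac{\left(\left(p \left(-4\right) + p\right) - 1\right)^{2}}{5} = \frac{2}{5} + \frac{\left(\left(- 4 p + p\right) - 1\right)^{2}}{5} = \frac{2}{5} + \frac{\left(- 3 p - 1\right)^{2}}{5} = \frac{2}{5} + \frac{\left(-1 - 3 p\right)^{2}}{5}$)
$V^{4}{\left(h{\left(u{\left(6,5 \right)} \right)} \right)} = \left(\frac{2}{5} + \frac{\left(1 + 3 \left(9 - \left(-2 + 2 \cdot 6\right)\right)\right)^{2}}{5}\right)^{4} = \left(\frac{2}{5} + \frac{\left(1 + 3 \left(9 - \left(-2 + 12\right)\right)\right)^{2}}{5}\right)^{4} = \left(\frac{2}{5} + \frac{\left(1 + 3 \left(9 - 10\right)\right)^{2}}{5}\right)^{4} = \left(\frac{2}{5} + \frac{\left(1 + 3 \left(-1\right)\right)^{2}}{5}\right)^{4} = \left(\frac{2}{5} + \frac{\left(1 - 3\right)^{2}}{5}\right)^{4} = \left(\frac{2}{5} + \frac{\left(-2\right)^{2}}{5}\right)^{4} = \left(\frac{2}{5} + \frac{1}{5} \cdot 4\right)^{4} = \left(\frac{2}{5} + \frac{4}{5}\right)^{4} = \left(\frac{6}{5}\right)^{4} = \frac{1296}{625}$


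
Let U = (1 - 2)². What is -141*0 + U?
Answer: 1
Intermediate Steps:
U = 1 (U = (-1)² = 1)
-141*0 + U = -141*0 + 1 = 0 + 1 = 1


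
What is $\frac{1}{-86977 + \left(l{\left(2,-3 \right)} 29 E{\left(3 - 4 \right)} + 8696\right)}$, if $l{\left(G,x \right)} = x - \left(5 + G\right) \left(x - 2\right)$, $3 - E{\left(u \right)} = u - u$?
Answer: $- \frac{1}{75497} \approx -1.3246 \cdot 10^{-5}$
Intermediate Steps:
$E{\left(u \right)} = 3$ ($E{\left(u \right)} = 3 - \left(u - u\right) = 3 - 0 = 3 + 0 = 3$)
$l{\left(G,x \right)} = x - \left(-2 + x\right) \left(5 + G\right)$ ($l{\left(G,x \right)} = x - \left(5 + G\right) \left(-2 + x\right) = x - \left(-2 + x\right) \left(5 + G\right)$)
$\frac{1}{-86977 + \left(l{\left(2,-3 \right)} 29 E{\left(3 - 4 \right)} + 8696\right)} = \frac{1}{-86977 + \left(\left(10 - -12 + 2 \cdot 2 - 2 \left(-3\right)\right) 29 \cdot 3 + 8696\right)} = \frac{1}{-86977 + \left(\left(10 + 12 + 4 + 6\right) 29 \cdot 3 + 8696\right)} = \frac{1}{-86977 + \left(32 \cdot 29 \cdot 3 + 8696\right)} = \frac{1}{-86977 + \left(928 \cdot 3 + 8696\right)} = \frac{1}{-86977 + \left(2784 + 8696\right)} = \frac{1}{-86977 + 11480} = \frac{1}{-75497} = - \frac{1}{75497}$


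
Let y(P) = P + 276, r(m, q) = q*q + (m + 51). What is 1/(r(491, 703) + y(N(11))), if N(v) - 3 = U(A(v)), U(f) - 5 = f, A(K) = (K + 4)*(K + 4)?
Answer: 1/495260 ≈ 2.0191e-6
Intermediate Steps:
A(K) = (4 + K)**2 (A(K) = (4 + K)*(4 + K) = (4 + K)**2)
U(f) = 5 + f
r(m, q) = 51 + m + q**2 (r(m, q) = q**2 + (51 + m) = 51 + m + q**2)
N(v) = 8 + (4 + v)**2 (N(v) = 3 + (5 + (4 + v)**2) = 8 + (4 + v)**2)
y(P) = 276 + P
1/(r(491, 703) + y(N(11))) = 1/((51 + 491 + 703**2) + (276 + (8 + (4 + 11)**2))) = 1/((51 + 491 + 494209) + (276 + (8 + 15**2))) = 1/(494751 + (276 + (8 + 225))) = 1/(494751 + (276 + 233)) = 1/(494751 + 509) = 1/495260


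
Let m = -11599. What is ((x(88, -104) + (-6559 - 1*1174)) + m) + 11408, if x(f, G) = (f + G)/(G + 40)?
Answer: -31695/4 ≈ -7923.8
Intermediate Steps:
x(f, G) = (G + f)/(40 + G)
((x(88, -104) + (-6559 - 1*1174)) + m) + 11408 = (((-104 + 88)/(40 - 104) + (-6559 - 1*1174)) - 11599) + 11408 = ((-16/(-64) + (-6559 - 1174)) - 11599) + 11408 = ((-1/64*(-16) - 7733) - 11599) + 11408 = ((1/4 - 7733) - 11599) + 11408 = (-30931/4 - 11599) + 11408 = -77327/4 + 11408 = -31695/4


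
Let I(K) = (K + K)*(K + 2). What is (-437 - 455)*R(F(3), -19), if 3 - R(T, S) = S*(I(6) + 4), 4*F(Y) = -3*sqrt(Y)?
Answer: -1697476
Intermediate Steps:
I(K) = 2*K*(2 + K) (I(K) = (2*K)*(2 + K) = 2*K*(2 + K))
F(Y) = -3*sqrt(Y)/4 (F(Y) = (-3*sqrt(Y))/4 = -3*sqrt(Y)/4)
R(T, S) = 3 - 100*S (R(T, S) = 3 - S*(2*6*(2 + 6) + 4) = 3 - S*(2*6*8 + 4) = 3 - S*(96 + 4) = 3 - S*100 = 3 - 100*S)
(-437 - 455)*R(F(3), -19) = (-437 - 455)*(3 - 100*(-19)) = -892*(3 + 1900) = -892*1903 = -1697476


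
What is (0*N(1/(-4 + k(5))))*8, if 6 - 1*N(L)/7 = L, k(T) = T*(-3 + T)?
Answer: 0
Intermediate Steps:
N(L) = 42 - 7*L
(0*N(1/(-4 + k(5))))*8 = (0*(42 - 7/(-4 + 5*(-3 + 5))))*8 = (0*(42 - 7/(-4 + 5*2)))*8 = (0*(42 - 7/(-4 + 10)))*8 = (0*(42 - 7/6))*8 = (0*(245/6))*8 = 0*8 = 0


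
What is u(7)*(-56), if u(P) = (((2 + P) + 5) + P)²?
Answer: -24696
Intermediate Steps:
u(P) = (7 + 2*P)² (u(P) = ((7 + P) + P)² = (7 + 2*P)²)
u(7)*(-56) = (7 + 2*7)²*(-56) = (7 + 14)²*(-56) = 21²*(-56) = 441*(-56) = -24696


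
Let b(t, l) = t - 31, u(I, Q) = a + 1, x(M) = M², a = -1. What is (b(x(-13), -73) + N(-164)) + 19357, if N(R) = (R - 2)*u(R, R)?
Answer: 19495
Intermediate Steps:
u(I, Q) = 0 (u(I, Q) = -1 + 1 = 0)
b(t, l) = -31 + t
N(R) = 0 (N(R) = (R - 2)*0 = (-2 + R)*0 = 0)
(b(x(-13), -73) + N(-164)) + 19357 = ((-31 + (-13)²) + 0) + 19357 = ((-31 + 169) + 0) + 19357 = (138 + 0) + 19357 = 138 + 19357 = 19495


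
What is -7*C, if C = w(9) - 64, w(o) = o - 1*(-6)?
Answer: 343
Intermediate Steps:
w(o) = 6 + o (w(o) = o + 6 = 6 + o)
C = -49 (C = (6 + 9) - 64 = 15 - 64 = -49)
-7*C = -7*(-49) = 343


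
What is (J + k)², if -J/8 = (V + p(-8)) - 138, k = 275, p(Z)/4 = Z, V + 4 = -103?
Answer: 6205081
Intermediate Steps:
V = -107 (V = -4 - 103 = -107)
p(Z) = 4*Z
J = 2216 (J = -8*((-107 + 4*(-8)) - 138) = -8*((-107 - 32) - 138) = -8*(-139 - 138) = -8*(-277) = 2216)
(J + k)² = (2216 + 275)² = 2491² = 6205081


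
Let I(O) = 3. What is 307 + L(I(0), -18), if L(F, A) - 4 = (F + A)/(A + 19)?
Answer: 296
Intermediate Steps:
L(F, A) = 4 + (A + F)/(19 + A) (L(F, A) = 4 + (F + A)/(A + 19) = 4 + (A + F)/(19 + A))
307 + L(I(0), -18) = 307 + (76 + 3 + 5*(-18))/(19 - 18) = 307 + (76 + 3 - 90)/1 = 307 + 1*(-11) = 307 - 11 = 296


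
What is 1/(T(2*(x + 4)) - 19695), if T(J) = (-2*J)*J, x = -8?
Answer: -1/19823 ≈ -5.0446e-5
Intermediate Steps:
T(J) = -2*J²
1/(T(2*(x + 4)) - 19695) = 1/(-2*4*(-8 + 4)² - 19695) = 1/(-2*(2*(-4))² - 19695) = 1/(-2*(-8)² - 19695) = 1/(-2*64 - 19695) = 1/(-128 - 19695) = 1/(-19823) = -1/19823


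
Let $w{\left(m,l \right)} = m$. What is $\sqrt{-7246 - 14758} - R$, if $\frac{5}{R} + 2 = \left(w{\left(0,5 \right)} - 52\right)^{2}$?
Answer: $- \frac{5}{2702} + 2 i \sqrt{5501} \approx -0.0018505 + 148.34 i$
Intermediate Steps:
$R = \frac{5}{2702}$ ($R = \frac{5}{-2 + \left(0 - 52\right)^{2}} = \frac{5}{-2 + \left(-52\right)^{2}} = \frac{5}{-2 + 2704} = \frac{5}{2702} \approx 0.0018505$)
$\sqrt{-7246 - 14758} - R = \sqrt{-7246 - 14758} - \frac{5}{2702} = \sqrt{-22004} - \frac{5}{2702} = 2 i \sqrt{5501} - \frac{5}{2702} = - \frac{5}{2702} + 2 i \sqrt{5501}$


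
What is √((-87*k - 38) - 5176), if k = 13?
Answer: 3*I*√705 ≈ 79.656*I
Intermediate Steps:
√((-87*k - 38) - 5176) = √((-87*13 - 38) - 5176) = √((-1131 - 38) - 5176) = √(-1169 - 5176) = √(-6345) = 3*I*√705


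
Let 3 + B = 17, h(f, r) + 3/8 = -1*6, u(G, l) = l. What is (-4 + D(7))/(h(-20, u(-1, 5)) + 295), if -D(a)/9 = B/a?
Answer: -176/2309 ≈ -0.076223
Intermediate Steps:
h(f, r) = -51/8 (h(f, r) = -3/8 - 1*6 = -3/8 - 6 = -51/8)
B = 14 (B = -3 + 17 = 14)
D(a) = -126/a
(-4 + D(7))/(h(-20, u(-1, 5)) + 295) = (-4 - 126/7)/(-51/8 + 295) = (-4 - 126*⅐)/(2309/8) = (-4 - 18)*(8/2309) = -22*8/2309 = -176/2309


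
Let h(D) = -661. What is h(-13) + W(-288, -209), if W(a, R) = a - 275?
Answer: -1224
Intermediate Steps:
W(a, R) = -275 + a
h(-13) + W(-288, -209) = -661 + (-275 - 288) = -661 - 563 = -1224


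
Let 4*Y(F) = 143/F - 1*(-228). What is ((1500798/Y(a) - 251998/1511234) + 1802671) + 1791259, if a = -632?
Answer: 393790554131701131/108773334001 ≈ 3.6203e+6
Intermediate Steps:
Y(F) = 57 + 143/(4*F) (Y(F) = (143/F - 1*(-228))/4 = (143/F + 228)/4 = (228 + 143/F)/4 = 57 + 143/(4*F))
((1500798/Y(a) - 251998/1511234) + 1802671) + 1791259 = ((1500798/(57 + (143/4)/(-632)) - 251998/1511234) + 1802671) + 1791259 = ((1500798/(57 + (143/4)*(-1/632)) - 251998*1/1511234) + 1802671) + 1791259 = ((1500798/(57 - 143/2528) - 125999/755617) + 1802671) + 1791259 = ((1500798/(143953/2528) - 125999/755617) + 1802671) + 1791259 = ((1500798*(2528/143953) - 125999/755617) + 1802671) + 1791259 = ((3794017344/143953 - 125999/755617) + 1802671) + 1791259 = (2866805865487201/108773334001 + 1802671) + 1791259 = 198949340642403872/108773334001 + 1791259 = 393790554131701131/108773334001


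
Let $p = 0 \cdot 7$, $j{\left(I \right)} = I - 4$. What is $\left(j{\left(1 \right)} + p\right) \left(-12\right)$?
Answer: $36$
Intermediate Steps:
$j{\left(I \right)} = -4 + I$
$p = 0$
$\left(j{\left(1 \right)} + p\right) \left(-12\right) = \left(\left(-4 + 1\right) + 0\right) \left(-12\right) = \left(-3 + 0\right) \left(-12\right) = \left(-3\right) \left(-12\right) = 36$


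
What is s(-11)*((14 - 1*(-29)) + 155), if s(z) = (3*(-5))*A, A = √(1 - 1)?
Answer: 0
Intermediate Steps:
A = 0 (A = √0 = 0)
s(z) = 0 (s(z) = (3*(-5))*0 = -15*0 = 0)
s(-11)*((14 - 1*(-29)) + 155) = 0*((14 - 1*(-29)) + 155) = 0*((14 + 29) + 155) = 0*(43 + 155) = 0*198 = 0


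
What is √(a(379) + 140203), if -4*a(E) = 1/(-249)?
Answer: √34770905061/498 ≈ 374.44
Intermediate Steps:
a(E) = 1/996 (a(E) = -¼/(-249) = -¼*(-1/249) = 1/996)
√(a(379) + 140203) = √(1/996 + 140203) = √(139642189/996) = √34770905061/498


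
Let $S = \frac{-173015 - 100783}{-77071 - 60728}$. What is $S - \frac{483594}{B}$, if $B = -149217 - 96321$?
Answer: $\frac{2479010795}{626572053} \approx 3.9565$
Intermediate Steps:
$B = -245538$ ($B = -149217 - 96321 = -245538$)
$S = \frac{30422}{15311}$ ($S = - \frac{273798}{-137799} = \left(-273798\right) \left(- \frac{1}{137799}\right) = \frac{30422}{15311} \approx 1.9869$)
$S - \frac{483594}{B} = \frac{30422}{15311} - \frac{483594}{-245538} = \frac{30422}{15311} - 483594 \left(- \frac{1}{245538}\right) = \frac{30422}{15311} - - \frac{80599}{40923} = \frac{30422}{15311} + \frac{80599}{40923} = \frac{2479010795}{626572053}$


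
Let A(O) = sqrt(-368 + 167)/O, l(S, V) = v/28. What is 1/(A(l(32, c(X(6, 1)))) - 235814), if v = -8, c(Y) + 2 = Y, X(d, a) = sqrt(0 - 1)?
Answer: -943256/222432980233 + 14*I*sqrt(201)/222432980233 ≈ -4.2406e-6 + 8.9233e-10*I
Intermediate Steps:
X(d, a) = I (X(d, a) = sqrt(-1) = I)
c(Y) = -2 + Y
l(S, V) = -2/7 (l(S, V) = -8/28 = -8*1/28 = -2/7)
A(O) = I*sqrt(201)/O (A(O) = sqrt(-201)/O = (I*sqrt(201))/O = I*sqrt(201)/O)
1/(A(l(32, c(X(6, 1)))) - 235814) = 1/(I*sqrt(201)/(-2/7) - 235814) = 1/(I*sqrt(201)*(-7/2) - 235814) = 1/(-7*I*sqrt(201)/2 - 235814) = 1/(-235814 - 7*I*sqrt(201)/2)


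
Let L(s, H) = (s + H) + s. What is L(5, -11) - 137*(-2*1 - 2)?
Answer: 547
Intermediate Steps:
L(s, H) = H + 2*s (L(s, H) = (H + s) + s = H + 2*s)
L(5, -11) - 137*(-2*1 - 2) = (-11 + 2*5) - 137*(-2*1 - 2) = (-11 + 10) - 137*(-2 - 2) = -1 - 137*(-4) = -1 + 548 = 547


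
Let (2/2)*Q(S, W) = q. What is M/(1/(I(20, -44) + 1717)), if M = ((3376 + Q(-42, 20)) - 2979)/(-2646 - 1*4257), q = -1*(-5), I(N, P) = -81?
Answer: -219224/2301 ≈ -95.273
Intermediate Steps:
q = 5
Q(S, W) = 5
M = -134/2301 (M = ((3376 + 5) - 2979)/(-2646 - 1*4257) = (3381 - 2979)/(-2646 - 4257) = 402/(-6903) = 402*(-1/6903) = -134/2301 ≈ -0.058236)
M/(1/(I(20, -44) + 1717)) = -134/(2301*(1/(-81 + 1717))) = -134/(2301*(1/1636)) = -134/(2301*1/1636) = -134/2301*1636 = -219224/2301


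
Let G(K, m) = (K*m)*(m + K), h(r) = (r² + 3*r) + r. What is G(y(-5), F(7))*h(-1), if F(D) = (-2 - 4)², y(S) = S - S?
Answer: 0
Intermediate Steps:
y(S) = 0
F(D) = 36 (F(D) = (-6)² = 36)
h(r) = r² + 4*r
G(K, m) = K*m*(K + m) (G(K, m) = (K*m)*(K + m) = K*m*(K + m))
G(y(-5), F(7))*h(-1) = (0*36*(0 + 36))*(-(4 - 1)) = (0*36*36)*(-1*3) = 0*(-3) = 0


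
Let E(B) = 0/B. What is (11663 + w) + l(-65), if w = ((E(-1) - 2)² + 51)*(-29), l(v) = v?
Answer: 10003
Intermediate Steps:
E(B) = 0
w = -1595 (w = ((0 - 2)² + 51)*(-29) = ((-2)² + 51)*(-29) = (4 + 51)*(-29) = 55*(-29) = -1595)
(11663 + w) + l(-65) = (11663 - 1595) - 65 = 10068 - 65 = 10003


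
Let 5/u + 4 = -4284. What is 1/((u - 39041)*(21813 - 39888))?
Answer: 4288/3025896219975 ≈ 1.4171e-9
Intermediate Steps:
u = -5/4288 (u = 5/(-4 - 4284) = 5/(-4288) = 5*(-1/4288) = -5/4288 ≈ -0.0011660)
1/((u - 39041)*(21813 - 39888)) = 1/((-5/4288 - 39041)*(21813 - 39888)) = 1/(-167407813/4288*(-18075)) = 1/(3025896219975/4288) = 4288/3025896219975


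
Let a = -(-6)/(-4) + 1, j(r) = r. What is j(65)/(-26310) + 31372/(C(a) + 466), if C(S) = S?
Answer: 330146825/4898922 ≈ 67.392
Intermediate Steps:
a = -½ (a = -(-6)*(-1)/4 + 1 = -2*¾ + 1 = -3/2 + 1 = -½ ≈ -0.50000)
j(65)/(-26310) + 31372/(C(a) + 466) = 65/(-26310) + 31372/(-½ + 466) = 65*(-1/26310) + 31372/(931/2) = -13/5262 + 31372*(2/931) = -13/5262 + 62744/931 = 330146825/4898922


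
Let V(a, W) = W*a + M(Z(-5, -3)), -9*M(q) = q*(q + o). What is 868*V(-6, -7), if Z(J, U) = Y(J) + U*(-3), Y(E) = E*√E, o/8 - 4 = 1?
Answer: 53816/9 + 251720*I*√5/9 ≈ 5979.6 + 62540.0*I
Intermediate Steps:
o = 40 (o = 32 + 8*1 = 32 + 8 = 40)
Y(E) = E^(3/2)
Z(J, U) = J^(3/2) - 3*U (Z(J, U) = J^(3/2) + U*(-3) = J^(3/2) - 3*U)
M(q) = -q*(40 + q)/9 (M(q) = -q*(q + 40)/9 = -q*(40 + q)/9)
V(a, W) = W*a - (9 - 5*I*√5)*(49 - 5*I*√5)/9 (V(a, W) = W*a - ((-5)^(3/2) - 3*(-3))*(40 + ((-5)^(3/2) - 3*(-3)))/9 = W*a - (-5*I*√5 + 9)*(40 + (-5*I*√5 + 9))/9 = W*a - (9 - 5*I*√5)*(40 + (9 - 5*I*√5))/9 = W*a - (9 - 5*I*√5)*(49 - 5*I*√5)/9)
868*V(-6, -7) = 868*(-316/9 - 7*(-6) + 290*I*√5/9) = 868*(-316/9 + 42 + 290*I*√5/9) = 868*(62/9 + 290*I*√5/9) = 53816/9 + 251720*I*√5/9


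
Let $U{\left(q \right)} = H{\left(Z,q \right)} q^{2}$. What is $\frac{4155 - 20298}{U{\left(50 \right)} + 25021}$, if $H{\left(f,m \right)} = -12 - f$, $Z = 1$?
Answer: $\frac{5381}{2493} \approx 2.1584$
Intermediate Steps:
$U{\left(q \right)} = - 13 q^{2}$ ($U{\left(q \right)} = \left(-12 - 1\right) q^{2} = - 13 q^{2}$)
$\frac{4155 - 20298}{U{\left(50 \right)} + 25021} = \frac{4155 - 20298}{- 13 \cdot 50^{2} + 25021} = - \frac{16143}{\left(-13\right) 2500 + 25021} = - \frac{16143}{-32500 + 25021} = - \frac{16143}{-7479} = \left(-16143\right) \left(- \frac{1}{7479}\right) = \frac{5381}{2493}$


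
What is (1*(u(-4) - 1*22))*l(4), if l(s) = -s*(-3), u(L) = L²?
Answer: -72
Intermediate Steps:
l(s) = 3*s (l(s) = -(-3)*s = 3*s)
(1*(u(-4) - 1*22))*l(4) = (1*((-4)² - 1*22))*(3*4) = (1*(16 - 22))*12 = (1*(-6))*12 = -6*12 = -72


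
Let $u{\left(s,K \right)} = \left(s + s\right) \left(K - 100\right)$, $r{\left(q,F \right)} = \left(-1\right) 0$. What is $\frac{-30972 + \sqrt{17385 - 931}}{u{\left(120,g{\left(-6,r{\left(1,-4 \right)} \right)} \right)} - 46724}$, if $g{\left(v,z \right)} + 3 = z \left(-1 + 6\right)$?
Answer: $\frac{7743}{17861} - \frac{\sqrt{16454}}{71444} \approx 0.43172$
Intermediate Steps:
$r{\left(q,F \right)} = 0$
$g{\left(v,z \right)} = -3 + 5 z$ ($g{\left(v,z \right)} = -3 + z \left(-1 + 6\right) = -3 + z 5 = -3 + 5 z$)
$u{\left(s,K \right)} = 2 s \left(-100 + K\right)$
$\frac{-30972 + \sqrt{17385 - 931}}{u{\left(120,g{\left(-6,r{\left(1,-4 \right)} \right)} \right)} - 46724} = \frac{-30972 + \sqrt{17385 - 931}}{2 \cdot 120 \left(-100 + \left(-3 + 5 \cdot 0\right)\right) - 46724} = \frac{-30972 + \sqrt{16454}}{2 \cdot 120 \left(-100 + \left(-3 + 0\right)\right) - 46724} = \frac{-30972 + \sqrt{16454}}{2 \cdot 120 \left(-100 - 3\right) - 46724} = \frac{-30972 + \sqrt{16454}}{2 \cdot 120 \left(-103\right) - 46724} = \frac{-30972 + \sqrt{16454}}{-24720 - 46724} = \frac{-30972 + \sqrt{16454}}{-71444} = \left(-30972 + \sqrt{16454}\right) \left(- \frac{1}{71444}\right) = \frac{7743}{17861} - \frac{\sqrt{16454}}{71444}$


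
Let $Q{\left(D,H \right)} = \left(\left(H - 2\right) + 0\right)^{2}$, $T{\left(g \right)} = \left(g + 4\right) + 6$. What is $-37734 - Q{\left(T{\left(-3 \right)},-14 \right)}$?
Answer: $-37990$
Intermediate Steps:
$T{\left(g \right)} = 10 + g$ ($T{\left(g \right)} = \left(4 + g\right) + 6 = 10 + g$)
$Q{\left(D,H \right)} = \left(-2 + H\right)^{2}$ ($Q{\left(D,H \right)} = \left(\left(H - 2\right) + 0\right)^{2} = \left(\left(-2 + H\right) + 0\right)^{2} = \left(-2 + H\right)^{2}$)
$-37734 - Q{\left(T{\left(-3 \right)},-14 \right)} = -37734 - \left(-2 - 14\right)^{2} = -37734 - \left(-16\right)^{2} = -37734 - 256 = -37990$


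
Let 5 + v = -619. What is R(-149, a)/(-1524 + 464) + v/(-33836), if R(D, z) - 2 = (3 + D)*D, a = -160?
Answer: -45967161/2241635 ≈ -20.506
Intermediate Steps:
v = -624 (v = -5 - 619 = -624)
R(D, z) = 2 + D*(3 + D) (R(D, z) = 2 + (3 + D)*D = 2 + D*(3 + D))
R(-149, a)/(-1524 + 464) + v/(-33836) = (2 + (-149)**2 + 3*(-149))/(-1524 + 464) - 624/(-33836) = (2 + 22201 - 447)/(-1060) - 624*(-1/33836) = 21756*(-1/1060) + 156/8459 = -5439/265 + 156/8459 = -45967161/2241635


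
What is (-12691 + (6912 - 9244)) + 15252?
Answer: 229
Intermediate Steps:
(-12691 + (6912 - 9244)) + 15252 = (-12691 - 2332) + 15252 = -15023 + 15252 = 229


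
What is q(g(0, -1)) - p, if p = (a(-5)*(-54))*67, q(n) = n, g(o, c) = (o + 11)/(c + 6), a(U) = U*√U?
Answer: 11/5 - 18090*I*√5 ≈ 2.2 - 40451.0*I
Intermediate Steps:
a(U) = U^(3/2)
g(o, c) = (11 + o)/(6 + c)
p = 18090*I*√5 (p = ((-5)^(3/2)*(-54))*67 = (-5*I*√5*(-54))*67 = (270*I*√5)*67 = 18090*I*√5 ≈ 40451.0*I)
q(g(0, -1)) - p = (11 + 0)/(6 - 1) - 18090*I*√5 = 11/5 - 18090*I*√5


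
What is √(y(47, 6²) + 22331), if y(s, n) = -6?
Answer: 5*√893 ≈ 149.42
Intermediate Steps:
√(y(47, 6²) + 22331) = √(-6 + 22331) = √22325 = 5*√893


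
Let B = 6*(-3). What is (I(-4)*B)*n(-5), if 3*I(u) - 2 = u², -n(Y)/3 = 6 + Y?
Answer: 324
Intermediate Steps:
n(Y) = -18 - 3*Y (n(Y) = -3*(6 + Y) = -18 - 3*Y)
I(u) = ⅔ + u²/3
B = -18
(I(-4)*B)*n(-5) = ((⅔ + (⅓)*(-4)²)*(-18))*(-18 - 3*(-5)) = ((⅔ + (⅓)*16)*(-18))*(-18 + 15) = ((⅔ + 16/3)*(-18))*(-3) = (6*(-18))*(-3) = -108*(-3) = 324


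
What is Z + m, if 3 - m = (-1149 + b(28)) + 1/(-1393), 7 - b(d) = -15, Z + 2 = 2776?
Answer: 5438273/1393 ≈ 3904.0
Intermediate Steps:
Z = 2774 (Z = -2 + 2776 = 2774)
b(d) = 22 (b(d) = 7 - 1*(-15) = 7 + 15 = 22)
m = 1574091/1393 (m = 3 - ((-1149 + 22) + 1/(-1393)) = 3 - (-1127 - 1/1393) = 3 - 1*(-1569912/1393) = 3 + 1569912/1393 = 1574091/1393 ≈ 1130.0)
Z + m = 2774 + 1574091/1393 = 5438273/1393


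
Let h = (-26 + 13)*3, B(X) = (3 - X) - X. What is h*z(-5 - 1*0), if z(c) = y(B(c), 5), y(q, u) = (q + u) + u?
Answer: -897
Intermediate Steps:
B(X) = 3 - 2*X
h = -39 (h = -13*3 = -39)
y(q, u) = q + 2*u
z(c) = 13 - 2*c (z(c) = (3 - 2*c) + 2*5 = (3 - 2*c) + 10 = 13 - 2*c)
h*z(-5 - 1*0) = -39*(13 - 2*(-5 - 1*0)) = -39*(13 - 2*(-5 + 0)) = -39*(13 - 2*(-5)) = -39*(13 + 10) = -39*23 = -897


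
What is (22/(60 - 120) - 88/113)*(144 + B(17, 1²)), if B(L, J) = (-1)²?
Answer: -112607/678 ≈ -166.09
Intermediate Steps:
B(L, J) = 1
(22/(60 - 120) - 88/113)*(144 + B(17, 1²)) = (22/(60 - 120) - 88/113)*(144 + 1) = (22/(-60) - 88*1/113)*145 = (22*(-1/60) - 88/113)*145 = (-11/30 - 88/113)*145 = -3883/3390*145 = -112607/678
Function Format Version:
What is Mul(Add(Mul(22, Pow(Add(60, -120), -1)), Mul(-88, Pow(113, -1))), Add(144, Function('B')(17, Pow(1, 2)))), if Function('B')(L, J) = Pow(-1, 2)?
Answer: Rational(-112607, 678) ≈ -166.09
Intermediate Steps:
Function('B')(L, J) = 1
Mul(Add(Mul(22, Pow(Add(60, -120), -1)), Mul(-88, Pow(113, -1))), Add(144, Function('B')(17, Pow(1, 2)))) = Mul(Add(Mul(22, Pow(Add(60, -120), -1)), Mul(-88, Pow(113, -1))), Add(144, 1)) = Mul(Add(Mul(22, Pow(-60, -1)), Mul(-88, Rational(1, 113))), 145) = Mul(Add(Mul(22, Rational(-1, 60)), Rational(-88, 113)), 145) = Mul(Add(Rational(-11, 30), Rational(-88, 113)), 145) = Mul(Rational(-3883, 3390), 145) = Rational(-112607, 678)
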